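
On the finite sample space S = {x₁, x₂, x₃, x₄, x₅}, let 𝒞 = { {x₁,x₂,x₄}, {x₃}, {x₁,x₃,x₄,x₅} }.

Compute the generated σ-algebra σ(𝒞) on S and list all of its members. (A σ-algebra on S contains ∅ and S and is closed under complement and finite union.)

Answer: σ(𝒞) = { {}, {x₂}, {x₃}, {x₅}, {x₁,x₄}, {x₂,x₃}, {x₂,x₅}, {x₃,x₅}, {x₁,x₂,x₄}, {x₁,x₃,x₄}, {x₁,x₄,x₅}, {x₂,x₃,x₅}, {x₁,x₂,x₃,x₄}, {x₁,x₂,x₄,x₅}, {x₁,x₃,x₄,x₅}, S }

Trace:
Seed the family with 𝒞 together with ∅ and S: { {}, {x₃}, {x₁,x₂,x₄}, {x₁,x₃,x₄,x₅}, S }.
Step 1: +4 →
  {x₂}  = complement {x₁,x₃,x₄,x₅}
  {x₃,x₅}  = complement {x₁,x₂,x₄}
  {x₁,x₂,x₃,x₄}  = {x₃} ∪ {x₁,x₂,x₄}
  {x₁,x₂,x₄,x₅}  = complement {x₃}
  [9 total]
Step 2 adds 3:
  {x₅}  = complement {x₁,x₂,x₃,x₄}
  {x₂,x₃}  = {x₂} ∪ {x₃}
  {x₂,x₃,x₅}  = {x₂} ∪ {x₃,x₅}
  [12 total]
Step 3 (3 new):
  {x₁,x₄}  = complement {x₂,x₃,x₅}
  {x₂,x₅}  = {x₂} ∪ {x₅}
  {x₁,x₄,x₅}  = complement {x₂,x₃}
  [15 total]
Step 4 (1 new):
  {x₁,x₃,x₄}  = complement {x₂,x₅}
  [16 total]
Step 5: no new sets; the family is a σ-algebra.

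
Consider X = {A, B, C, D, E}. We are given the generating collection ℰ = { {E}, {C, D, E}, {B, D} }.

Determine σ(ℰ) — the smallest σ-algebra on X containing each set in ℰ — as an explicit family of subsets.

σ(ℰ) (32 sets): { ∅, {A}, {B}, {C}, {D}, {E}, {A, B}, {A, C}, {A, D}, {A, E}, {B, C}, {B, D}, {B, E}, {C, D}, {C, E}, {D, E}, {A, B, C}, {A, B, D}, {A, B, E}, {A, C, D}, {A, C, E}, {A, D, E}, {B, C, D}, {B, C, E}, {B, D, E}, {C, D, E}, {A, B, C, D}, {A, B, C, E}, {A, B, D, E}, {A, C, D, E}, {B, C, D, E}, X }

Trace:
Begin from { ∅, {E}, {B, D}, {C, D, E}, X } (that is, ℰ plus ∅ and X).
Step 1 adds 5:
  {A, B}  = ᶜ of {C, D, E}
  {A, C, E}  = ᶜ of {B, D}
  {B, D, E}  = {B, D} ∪ {E}
  {A, B, C, D}  = ᶜ of {E}
  {B, C, D, E}  = {C, D, E} ∪ {B, D}
Step 2 (7 new):
  {A}  = ᶜ of {B, C, D, E}
  {A, C}  = ᶜ of {B, D, E}
  {A, B, D}  = {A, B} ∪ {B, D}
  {A, B, E}  = {A, B} ∪ {E}
  {A, B, C, E}  = {A, B} ∪ {A, C, E}
  {A, B, D, E}  = {A, B} ∪ {B, D, E}
  {A, C, D, E}  = {C, D, E} ∪ {A, C, E}
Step 3 (7 new):
  {B}  = ᶜ of {A, C, D, E}
  {C}  = ᶜ of {A, B, D, E}
  {D}  = ᶜ of {A, B, C, E}
  {A, E}  = {E} ∪ {A}
  {C, D}  = ᶜ of {A, B, E}
  {C, E}  = ᶜ of {A, B, D}
  {A, B, C}  = {A, B} ∪ {A, C}
Step 4: 8 new —
  {A, D}  = {D} ∪ {A}
  {B, C}  = {B} ∪ {C}
  {B, E}  = {B} ∪ {E}
  {D, E}  = ᶜ of {A, B, C}
  {A, C, D}  = {C, D} ∪ {A, C}
  {A, D, E}  = {A, E} ∪ {D}
  {B, C, D}  = ᶜ of {A, E}
  {B, C, E}  = {B} ∪ {C, E}
Step 5: closed — nothing new.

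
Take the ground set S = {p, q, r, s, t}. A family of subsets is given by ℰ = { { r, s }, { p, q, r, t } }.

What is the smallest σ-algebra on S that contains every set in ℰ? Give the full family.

σ(ℰ) = { {  }, { r }, { s }, { r, s }, { p, q, t }, { p, q, r, t }, { p, q, s, t }, S }

Derivation:
Seed the family with ℰ together with ∅ and S: { {  }, { r, s }, { p, q, r, t }, S }.
Pass 1 (2 new):
  { s }  = S∖{ p, q, r, t }
  { p, q, t }  = S∖{ r, s }
Pass 2 (1 new):
  { p, q, s, t }  = { p, q, t } ∪ { s }
Pass 3 (1 new):
  { r }  = S∖{ p, q, s, t }
Pass 4: no new sets; the family is a σ-algebra.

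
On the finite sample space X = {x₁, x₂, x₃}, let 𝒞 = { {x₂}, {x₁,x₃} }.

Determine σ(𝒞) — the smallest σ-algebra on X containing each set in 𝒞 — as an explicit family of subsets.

Seed the family with 𝒞 together with ∅ and X: { {}, {x₂}, {x₁,x₃}, X }.
Iteration 1 adds nothing — fixpoint reached.

|σ(𝒞)| = 4.  σ(𝒞) = { {}, {x₂}, {x₁,x₃}, X }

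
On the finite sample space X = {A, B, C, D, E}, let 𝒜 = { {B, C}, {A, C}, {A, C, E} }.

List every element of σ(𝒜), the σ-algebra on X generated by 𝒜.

Begin from { {}, {A, C}, {B, C}, {A, C, E}, X } (that is, 𝒜 plus ∅ and X).
Round 1: 5 new —
  {B, D}  = {A, C, E}ᶜ
  {A, B, C}  = {B, C} ∪ {A, C}
  {A, D, E}  = {B, C}ᶜ
  {B, D, E}  = {A, C}ᶜ
  {A, B, C, E}  = {B, C} ∪ {A, C, E}
  [10 total]
Round 2: +7 →
  {D}  = {A, B, C, E}ᶜ
  {D, E}  = {A, B, C}ᶜ
  {B, C, D}  = {B, C} ∪ {B, D}
  {A, B, C, D}  = {A, B, C} ∪ {B, D}
  {A, B, D, E}  = {A, D, E} ∪ {B, D}
  {A, C, D, E}  = {A, D, E} ∪ {A, C, E}
  {B, C, D, E}  = {B, C} ∪ {B, D, E}
  [17 total]
Round 3 adds 6:
  {A}  = {B, C, D, E}ᶜ
  {B}  = {A, C, D, E}ᶜ
  {C}  = {A, B, D, E}ᶜ
  {E}  = {A, B, C, D}ᶜ
  {A, E}  = {B, C, D}ᶜ
  {A, C, D}  = {A, C} ∪ {D}
  [23 total]
Round 4 adds 9:
  {A, B}  = {B} ∪ {A}
  {A, D}  = {D} ∪ {A}
  {B, E}  = {A, C, D}ᶜ
  {C, D}  = {C} ∪ {D}
  {C, E}  = {E} ∪ {C}
  {A, B, D}  = {B, D} ∪ {A}
  {A, B, E}  = {B} ∪ {A, E}
  {B, C, E}  = {E} ∪ {B, C}
  {C, D, E}  = {D, E} ∪ {C}
  [32 total]
Round 5 adds nothing — fixpoint reached.

σ(𝒜) = { {}, {A}, {B}, {C}, {D}, {E}, {A, B}, {A, C}, {A, D}, {A, E}, {B, C}, {B, D}, {B, E}, {C, D}, {C, E}, {D, E}, {A, B, C}, {A, B, D}, {A, B, E}, {A, C, D}, {A, C, E}, {A, D, E}, {B, C, D}, {B, C, E}, {B, D, E}, {C, D, E}, {A, B, C, D}, {A, B, C, E}, {A, B, D, E}, {A, C, D, E}, {B, C, D, E}, X }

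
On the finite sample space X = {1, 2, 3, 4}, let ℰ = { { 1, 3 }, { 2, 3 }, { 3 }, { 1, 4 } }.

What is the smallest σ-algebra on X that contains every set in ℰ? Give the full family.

|σ(ℰ)| = 16.  σ(ℰ) = { {  }, { 1 }, { 2 }, { 3 }, { 4 }, { 1, 2 }, { 1, 3 }, { 1, 4 }, { 2, 3 }, { 2, 4 }, { 3, 4 }, { 1, 2, 3 }, { 1, 2, 4 }, { 1, 3, 4 }, { 2, 3, 4 }, X }

Derivation:
Initial family (6 sets): { {  }, { 3 }, { 1, 3 }, { 1, 4 }, { 2, 3 }, X }.
Pass 1 (4 new):
  { 2, 4 }  = { 1, 3 }ᶜ
  { 1, 2, 3 }  = { 2, 3 } ∪ { 1, 3 }
  { 1, 2, 4 }  = { 3 }ᶜ
  { 1, 3, 4 }  = { 3 } ∪ { 1, 4 }
Pass 2. New:
  { 2 }  = { 1, 3, 4 }ᶜ
  { 4 }  = { 1, 2, 3 }ᶜ
  { 2, 3, 4 }  = { 3 } ∪ { 2, 4 }
Pass 3 (2 new):
  { 1 }  = { 2, 3, 4 }ᶜ
  { 3, 4 }  = { 3 } ∪ { 4 }
Pass 4 adds 1:
  { 1, 2 }  = { 3, 4 }ᶜ
Pass 5 adds nothing — fixpoint reached.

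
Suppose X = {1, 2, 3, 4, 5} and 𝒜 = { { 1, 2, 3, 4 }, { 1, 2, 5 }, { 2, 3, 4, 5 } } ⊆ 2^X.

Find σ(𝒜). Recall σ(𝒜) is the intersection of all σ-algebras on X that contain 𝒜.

Answer: σ(𝒜) = { {}, { 1 }, { 2 }, { 5 }, { 1, 2 }, { 1, 5 }, { 2, 5 }, { 3, 4 }, { 1, 2, 5 }, { 1, 3, 4 }, { 2, 3, 4 }, { 3, 4, 5 }, { 1, 2, 3, 4 }, { 1, 3, 4, 5 }, { 2, 3, 4, 5 }, X }

Trace:
Initial family (5 sets): { {}, { 1, 2, 5 }, { 1, 2, 3, 4 }, { 2, 3, 4, 5 }, X }.
Round 1: 3 new —
  { 1 }  = { 2, 3, 4, 5 }ᶜ
  { 5 }  = { 1, 2, 3, 4 }ᶜ
  { 3, 4 }  = { 1, 2, 5 }ᶜ
  (now 8)
Round 2. New:
  { 1, 5 }  = { 5 } ∪ { 1 }
  { 1, 3, 4 }  = { 3, 4 } ∪ { 1 }
  { 3, 4, 5 }  = { 3, 4 } ∪ { 5 }
  (now 11)
Round 3 (4 new):
  { 1, 2 }  = { 3, 4, 5 }ᶜ
  { 2, 5 }  = { 1, 3, 4 }ᶜ
  { 2, 3, 4 }  = { 1, 5 }ᶜ
  { 1, 3, 4, 5 }  = { 3, 4, 5 } ∪ { 1, 3, 4 }
  (now 15)
Round 4. New:
  { 2 }  = { 1, 3, 4, 5 }ᶜ
  (now 16)
Round 5: stable.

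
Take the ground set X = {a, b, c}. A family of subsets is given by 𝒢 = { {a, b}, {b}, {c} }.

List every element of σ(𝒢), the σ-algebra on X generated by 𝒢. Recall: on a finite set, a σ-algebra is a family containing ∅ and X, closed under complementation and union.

Take S₀ = 𝒢 ∪ {∅, X} = { {}, {b}, {c}, {a, b}, X }.
Step 1. New:
  {a, c}  = {b}ᶜ
  {b, c}  = {c} ∪ {b}
Step 2. New:
  {a}  = {b, c}ᶜ
Step 3: closed — nothing new.

σ(𝒢) = { {}, {a}, {b}, {c}, {a, b}, {a, c}, {b, c}, X }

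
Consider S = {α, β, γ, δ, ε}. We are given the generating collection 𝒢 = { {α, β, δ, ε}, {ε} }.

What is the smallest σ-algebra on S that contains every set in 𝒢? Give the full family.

Start: 𝒢 ∪ {∅, S} = { {}, {ε}, {α, β, δ, ε}, S }.
Pass 1 (2 new):
  {γ}  = {α, β, δ, ε}ᶜ
  {α, β, γ, δ}  = {ε}ᶜ
  [6 total]
Pass 2 (1 new):
  {γ, ε}  = {γ} ∪ {ε}
  [7 total]
Pass 3 (1 new):
  {α, β, δ}  = {γ, ε}ᶜ
  [8 total]
Pass 4: already closed under ᶜ and ∪.

σ(𝒢) = { {}, {γ}, {ε}, {γ, ε}, {α, β, δ}, {α, β, γ, δ}, {α, β, δ, ε}, S }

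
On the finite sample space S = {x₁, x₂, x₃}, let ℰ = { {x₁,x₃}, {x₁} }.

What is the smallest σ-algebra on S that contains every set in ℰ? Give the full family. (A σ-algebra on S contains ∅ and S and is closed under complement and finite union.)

Answer: σ(ℰ) = { {}, {x₁}, {x₂}, {x₃}, {x₁,x₂}, {x₁,x₃}, {x₂,x₃}, S }

Check:
Initial family (4 sets): { {}, {x₁}, {x₁,x₃}, S }.
Iteration 1 (2 new):
  {x₂}  = ᶜ of {x₁,x₃}
  {x₂,x₃}  = ᶜ of {x₁}
  (now 6)
Iteration 2: 1 new —
  {x₁,x₂}  = {x₂} ∪ {x₁}
  (now 7)
Iteration 3: 1 new —
  {x₃}  = ᶜ of {x₁,x₂}
  (now 8)
Iteration 4 adds nothing — fixpoint reached.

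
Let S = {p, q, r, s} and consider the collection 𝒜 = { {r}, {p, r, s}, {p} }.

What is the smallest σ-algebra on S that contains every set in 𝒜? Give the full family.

|σ(𝒜)| = 16.  σ(𝒜) = { ∅, {p}, {q}, {r}, {s}, {p, q}, {p, r}, {p, s}, {q, r}, {q, s}, {r, s}, {p, q, r}, {p, q, s}, {p, r, s}, {q, r, s}, S }

Working:
Initial family (5 sets): { ∅, {p}, {r}, {p, r, s}, S }.
Pass 1. New:
  {q}  = {p, r, s}ᶜ
  {p, r}  = {r} ∪ {p}
  {p, q, s}  = {r}ᶜ
  {q, r, s}  = {p}ᶜ
Pass 2: 4 new —
  {p, q}  = {q} ∪ {p}
  {q, r}  = {q} ∪ {r}
  {q, s}  = {p, r}ᶜ
  {p, q, r}  = {q} ∪ {p, r}
Pass 3 (3 new):
  {s}  = {p, q, r}ᶜ
  {p, s}  = {q, r}ᶜ
  {r, s}  = {p, q}ᶜ
Pass 4 adds nothing — fixpoint reached.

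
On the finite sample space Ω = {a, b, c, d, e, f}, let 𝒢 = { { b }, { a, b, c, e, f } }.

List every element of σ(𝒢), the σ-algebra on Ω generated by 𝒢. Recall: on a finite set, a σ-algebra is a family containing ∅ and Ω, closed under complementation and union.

Initial family (4 sets): { ∅, { b }, { a, b, c, e, f }, Ω }.
Round 1 (2 new):
  { d }  = complement { a, b, c, e, f }
  { a, c, d, e, f }  = complement { b }
  (now 6)
Round 2 adds 1:
  { b, d }  = { d } ∪ { b }
  (now 7)
Round 3. New:
  { a, c, e, f }  = complement { b, d }
  (now 8)
Round 4: already closed under ᶜ and ∪.

Therefore σ(𝒢) = { ∅, { b }, { d }, { b, d }, { a, c, e, f }, { a, b, c, e, f }, { a, c, d, e, f }, Ω } (|σ(𝒢)| = 8).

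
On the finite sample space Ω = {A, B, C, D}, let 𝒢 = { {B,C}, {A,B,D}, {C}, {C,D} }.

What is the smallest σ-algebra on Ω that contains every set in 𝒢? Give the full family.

|σ(𝒢)| = 16.  σ(𝒢) = { ∅, {A}, {B}, {C}, {D}, {A,B}, {A,C}, {A,D}, {B,C}, {B,D}, {C,D}, {A,B,C}, {A,B,D}, {A,C,D}, {B,C,D}, Ω }

Derivation:
Begin from { ∅, {C}, {B,C}, {C,D}, {A,B,D}, Ω } (that is, 𝒢 plus ∅ and Ω).
Step 1: +3 →
  {A,B}  = ᶜ of {C,D}
  {A,D}  = ᶜ of {B,C}
  {B,C,D}  = {C,D} ∪ {B,C}
Step 2. New:
  {A}  = ᶜ of {B,C,D}
  {A,B,C}  = {A,B} ∪ {C}
  {A,C,D}  = {C,D} ∪ {A,D}
Step 3: 3 new —
  {B}  = ᶜ of {A,C,D}
  {D}  = ᶜ of {A,B,C}
  {A,C}  = {C} ∪ {A}
Step 4: 1 new —
  {B,D}  = ᶜ of {A,C}
Step 5 adds nothing — fixpoint reached.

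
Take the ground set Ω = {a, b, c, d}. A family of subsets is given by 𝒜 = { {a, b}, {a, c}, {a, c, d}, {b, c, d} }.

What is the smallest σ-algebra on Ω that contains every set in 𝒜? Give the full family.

σ(𝒜) (16 sets): { {}, {a}, {b}, {c}, {d}, {a, b}, {a, c}, {a, d}, {b, c}, {b, d}, {c, d}, {a, b, c}, {a, b, d}, {a, c, d}, {b, c, d}, Ω }

Working:
Begin from { {}, {a, b}, {a, c}, {a, c, d}, {b, c, d}, Ω } (that is, 𝒜 plus ∅ and Ω).
Step 1 (5 new):
  {a}  = {b, c, d}ᶜ
  {b}  = {a, c, d}ᶜ
  {b, d}  = {a, c}ᶜ
  {c, d}  = {a, b}ᶜ
  {a, b, c}  = {a, b} ∪ {a, c}
  [11 total]
Step 2 (2 new):
  {d}  = {a, b, c}ᶜ
  {a, b, d}  = {a, b} ∪ {b, d}
  [13 total]
Step 3 (2 new):
  {c}  = {a, b, d}ᶜ
  {a, d}  = {d} ∪ {a}
  [15 total]
Step 4. New:
  {b, c}  = {a, d}ᶜ
  [16 total]
After Step 5 the family is unchanged; done.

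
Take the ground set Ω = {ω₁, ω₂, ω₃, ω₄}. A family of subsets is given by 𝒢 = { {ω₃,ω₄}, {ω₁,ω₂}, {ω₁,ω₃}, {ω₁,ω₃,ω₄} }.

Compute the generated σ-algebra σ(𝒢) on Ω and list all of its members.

Begin from { {}, {ω₁,ω₂}, {ω₁,ω₃}, {ω₃,ω₄}, {ω₁,ω₃,ω₄}, Ω } (that is, 𝒢 plus ∅ and Ω).
Step 1: +3 →
  {ω₂}  = ᶜ of {ω₁,ω₃,ω₄}
  {ω₂,ω₄}  = ᶜ of {ω₁,ω₃}
  {ω₁,ω₂,ω₃}  = {ω₁,ω₂} ∪ {ω₁,ω₃}
  |family| = 9
Step 2: 3 new —
  {ω₄}  = ᶜ of {ω₁,ω₂,ω₃}
  {ω₁,ω₂,ω₄}  = {ω₁,ω₂} ∪ {ω₂,ω₄}
  {ω₂,ω₃,ω₄}  = {ω₃,ω₄} ∪ {ω₂}
  |family| = 12
Step 3 (2 new):
  {ω₁}  = ᶜ of {ω₂,ω₃,ω₄}
  {ω₃}  = ᶜ of {ω₁,ω₂,ω₄}
  |family| = 14
Step 4 adds 2:
  {ω₁,ω₄}  = {ω₄} ∪ {ω₁}
  {ω₂,ω₃}  = {ω₃} ∪ {ω₂}
  |family| = 16
Step 5: stable.

Hence σ(𝒢) has 16 members: { {}, {ω₁}, {ω₂}, {ω₃}, {ω₄}, {ω₁,ω₂}, {ω₁,ω₃}, {ω₁,ω₄}, {ω₂,ω₃}, {ω₂,ω₄}, {ω₃,ω₄}, {ω₁,ω₂,ω₃}, {ω₁,ω₂,ω₄}, {ω₁,ω₃,ω₄}, {ω₂,ω₃,ω₄}, Ω }.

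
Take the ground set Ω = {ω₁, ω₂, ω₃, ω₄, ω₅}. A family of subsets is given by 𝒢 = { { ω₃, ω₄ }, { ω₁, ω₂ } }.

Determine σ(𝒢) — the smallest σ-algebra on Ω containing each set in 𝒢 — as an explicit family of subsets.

σ(𝒢) = { {}, { ω₅ }, { ω₁, ω₂ }, { ω₃, ω₄ }, { ω₁, ω₂, ω₅ }, { ω₃, ω₄, ω₅ }, { ω₁, ω₂, ω₃, ω₄ }, Ω }

Trace:
Begin from { {}, { ω₁, ω₂ }, { ω₃, ω₄ }, Ω } (that is, 𝒢 plus ∅ and Ω).
Round 1: +3 →
  { ω₁, ω₂, ω₅ }  = Ω∖{ ω₃, ω₄ }
  { ω₃, ω₄, ω₅ }  = Ω∖{ ω₁, ω₂ }
  { ω₁, ω₂, ω₃, ω₄ }  = { ω₁, ω₂ } ∪ { ω₃, ω₄ }
  |family| = 7
Round 2: +1 →
  { ω₅ }  = Ω∖{ ω₁, ω₂, ω₃, ω₄ }
  |family| = 8
Round 3: stable.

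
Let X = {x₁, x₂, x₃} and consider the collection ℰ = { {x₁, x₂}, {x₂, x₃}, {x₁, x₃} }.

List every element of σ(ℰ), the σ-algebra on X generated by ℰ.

|σ(ℰ)| = 8.  σ(ℰ) = { {}, {x₁}, {x₂}, {x₃}, {x₁, x₂}, {x₁, x₃}, {x₂, x₃}, X }

Check:
Begin from { {}, {x₁, x₂}, {x₁, x₃}, {x₂, x₃}, X } (that is, ℰ plus ∅ and X).
Pass 1: +3 →
  {x₁}  = ᶜ of {x₂, x₃}
  {x₂}  = ᶜ of {x₁, x₃}
  {x₃}  = ᶜ of {x₁, x₂}
  — 8 sets.
After Pass 2 the family is unchanged; done.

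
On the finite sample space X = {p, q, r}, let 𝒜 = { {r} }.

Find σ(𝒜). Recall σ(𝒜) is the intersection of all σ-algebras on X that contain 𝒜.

Take S₀ = 𝒜 ∪ {∅, X} = { {}, {r}, X }.
Step 1 adds 1:
  {p,q}  = X∖{r}
  [4 total]
Step 2: stable.

Therefore σ(𝒜) = { {}, {r}, {p,q}, X } (|σ(𝒜)| = 4).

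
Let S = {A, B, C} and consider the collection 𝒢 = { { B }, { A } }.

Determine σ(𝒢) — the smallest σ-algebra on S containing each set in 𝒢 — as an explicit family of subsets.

Take S₀ = 𝒢 ∪ {∅, S} = { {}, { A }, { B }, S }.
Step 1: +3 →
  { A, B }  = { B } ∪ { A }
  { A, C }  = complement { B }
  { B, C }  = complement { A }
Step 2: +1 →
  { C }  = complement { A, B }
Step 3: already closed under ᶜ and ∪.

σ(𝒢) = { {}, { A }, { B }, { C }, { A, B }, { A, C }, { B, C }, S }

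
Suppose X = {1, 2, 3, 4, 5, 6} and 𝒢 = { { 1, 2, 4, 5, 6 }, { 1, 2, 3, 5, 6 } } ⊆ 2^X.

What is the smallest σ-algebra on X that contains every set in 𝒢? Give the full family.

Answer: σ(𝒢) = { ∅, { 3 }, { 4 }, { 3, 4 }, { 1, 2, 5, 6 }, { 1, 2, 3, 5, 6 }, { 1, 2, 4, 5, 6 }, X }

Check:
Take S₀ = 𝒢 ∪ {∅, X} = { ∅, { 1, 2, 3, 5, 6 }, { 1, 2, 4, 5, 6 }, X }.
Round 1 (2 new):
  { 3 }  = ᶜ of { 1, 2, 4, 5, 6 }
  { 4 }  = ᶜ of { 1, 2, 3, 5, 6 }
  — 6 sets.
Round 2: 1 new —
  { 3, 4 }  = { 3 } ∪ { 4 }
  — 7 sets.
Round 3 adds 1:
  { 1, 2, 5, 6 }  = ᶜ of { 3, 4 }
  — 8 sets.
Round 4: no new sets; the family is a σ-algebra.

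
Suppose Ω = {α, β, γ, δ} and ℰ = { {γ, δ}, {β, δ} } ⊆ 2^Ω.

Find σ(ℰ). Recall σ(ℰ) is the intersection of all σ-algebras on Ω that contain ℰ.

Start: ℰ ∪ {∅, Ω} = { ∅, {β, δ}, {γ, δ}, Ω }.
Step 1 adds 3:
  {α, β}  = ᶜ of {γ, δ}
  {α, γ}  = ᶜ of {β, δ}
  {β, γ, δ}  = {γ, δ} ∪ {β, δ}
  [7 total]
Step 2 adds 4:
  {α}  = ᶜ of {β, γ, δ}
  {α, β, γ}  = {α, β} ∪ {α, γ}
  {α, β, δ}  = {α, β} ∪ {β, δ}
  {α, γ, δ}  = {γ, δ} ∪ {α, γ}
  [11 total]
Step 3 (3 new):
  {β}  = ᶜ of {α, γ, δ}
  {γ}  = ᶜ of {α, β, δ}
  {δ}  = ᶜ of {α, β, γ}
  [14 total]
Step 4 adds 2:
  {α, δ}  = {δ} ∪ {α}
  {β, γ}  = {γ} ∪ {β}
  [16 total]
Step 5 adds nothing — fixpoint reached.

|σ(ℰ)| = 16.  σ(ℰ) = { ∅, {α}, {β}, {γ}, {δ}, {α, β}, {α, γ}, {α, δ}, {β, γ}, {β, δ}, {γ, δ}, {α, β, γ}, {α, β, δ}, {α, γ, δ}, {β, γ, δ}, Ω }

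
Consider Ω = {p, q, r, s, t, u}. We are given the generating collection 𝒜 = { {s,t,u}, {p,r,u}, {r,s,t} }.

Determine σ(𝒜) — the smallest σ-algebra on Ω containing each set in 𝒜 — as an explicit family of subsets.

Initial family (5 sets): { {}, {p,r,u}, {r,s,t}, {s,t,u}, Ω }.
Step 1 adds 5:
  {p,q,r}  = {s,t,u}ᶜ
  {p,q,u}  = {r,s,t}ᶜ
  {q,s,t}  = {p,r,u}ᶜ
  {r,s,t,u}  = {r,s,t} ∪ {s,t,u}
  {p,r,s,t,u}  = {r,s,t} ∪ {p,r,u}
Step 2: +8 →
  {q}  = {p,r,s,t,u}ᶜ
  {p,q}  = {r,s,t,u}ᶜ
  {p,q,r,u}  = {p,q,r} ∪ {p,r,u}
  {q,r,s,t}  = {r,s,t} ∪ {q,s,t}
  {q,s,t,u}  = {s,t,u} ∪ {q,s,t}
  {p,q,r,s,t}  = {r,s,t} ∪ {p,q,r}
  {p,q,s,t,u}  = {p,q,u} ∪ {s,t,u}
  {q,r,s,t,u}  = {r,s,t,u} ∪ {q,s,t}
Step 3 adds 7:
  {p}  = {q,r,s,t,u}ᶜ
  {r}  = {p,q,s,t,u}ᶜ
  {u}  = {p,q,r,s,t}ᶜ
  {p,r}  = {q,s,t,u}ᶜ
  {p,u}  = {q,r,s,t}ᶜ
  {s,t}  = {p,q,r,u}ᶜ
  {p,q,s,t}  = {p,q} ∪ {q,s,t}
Step 4 adds 6:
  {q,r}  = {q} ∪ {r}
  {q,u}  = {q} ∪ {u}
  {r,u}  = {p,q,s,t}ᶜ
  {p,s,t}  = {s,t} ∪ {p}
  {p,r,s,t}  = {r,s,t} ∪ {p,r}
  {p,s,t,u}  = {p,u} ∪ {s,t}
Step 5: 1 new —
  {q,r,u}  = {p,s,t}ᶜ
Step 6: closed — nothing new.

Hence σ(𝒜) has 32 members: { {}, {p}, {q}, {r}, {u}, {p,q}, {p,r}, {p,u}, {q,r}, {q,u}, {r,u}, {s,t}, {p,q,r}, {p,q,u}, {p,r,u}, {p,s,t}, {q,r,u}, {q,s,t}, {r,s,t}, {s,t,u}, {p,q,r,u}, {p,q,s,t}, {p,r,s,t}, {p,s,t,u}, {q,r,s,t}, {q,s,t,u}, {r,s,t,u}, {p,q,r,s,t}, {p,q,s,t,u}, {p,r,s,t,u}, {q,r,s,t,u}, Ω }.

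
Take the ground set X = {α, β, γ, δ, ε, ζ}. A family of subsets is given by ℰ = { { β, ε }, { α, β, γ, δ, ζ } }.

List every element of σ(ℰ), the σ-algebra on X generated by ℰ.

Initial family (4 sets): { {  }, { β, ε }, { α, β, γ, δ, ζ }, X }.
Iteration 1: 2 new —
  { ε }  = X∖{ α, β, γ, δ, ζ }
  { α, γ, δ, ζ }  = X∖{ β, ε }
  |family| = 6
Iteration 2. New:
  { α, γ, δ, ε, ζ }  = { α, γ, δ, ζ } ∪ { ε }
  |family| = 7
Iteration 3 (1 new):
  { β }  = X∖{ α, γ, δ, ε, ζ }
  |family| = 8
After Iteration 4 the family is unchanged; done.

Hence σ(ℰ) has 8 members: { {  }, { β }, { ε }, { β, ε }, { α, γ, δ, ζ }, { α, β, γ, δ, ζ }, { α, γ, δ, ε, ζ }, X }.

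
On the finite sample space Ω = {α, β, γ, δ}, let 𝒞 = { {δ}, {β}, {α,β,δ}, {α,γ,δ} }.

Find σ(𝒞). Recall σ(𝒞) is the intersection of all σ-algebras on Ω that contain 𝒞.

|σ(𝒞)| = 16.  σ(𝒞) = { {}, {α}, {β}, {γ}, {δ}, {α,β}, {α,γ}, {α,δ}, {β,γ}, {β,δ}, {γ,δ}, {α,β,γ}, {α,β,δ}, {α,γ,δ}, {β,γ,δ}, Ω }

Derivation:
Seed the family with 𝒞 together with ∅ and Ω: { {}, {β}, {δ}, {α,β,δ}, {α,γ,δ}, Ω }.
Iteration 1: +3 →
  {γ}  = Ω∖{α,β,δ}
  {β,δ}  = {δ} ∪ {β}
  {α,β,γ}  = Ω∖{δ}
  |family| = 9
Iteration 2 adds 4:
  {α,γ}  = Ω∖{β,δ}
  {β,γ}  = {β} ∪ {γ}
  {γ,δ}  = {γ} ∪ {δ}
  {β,γ,δ}  = {γ} ∪ {β,δ}
  |family| = 13
Iteration 3: +3 →
  {α}  = Ω∖{β,γ,δ}
  {α,β}  = Ω∖{γ,δ}
  {α,δ}  = Ω∖{β,γ}
  |family| = 16
Iteration 4: no new sets; the family is a σ-algebra.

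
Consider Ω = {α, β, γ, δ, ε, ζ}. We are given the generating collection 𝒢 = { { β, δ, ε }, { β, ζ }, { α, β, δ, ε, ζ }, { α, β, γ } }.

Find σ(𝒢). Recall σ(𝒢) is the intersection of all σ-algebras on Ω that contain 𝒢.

Seed the family with 𝒢 together with ∅ and Ω: { ∅, { β, ζ }, { α, β, γ }, { β, δ, ε }, { α, β, δ, ε, ζ }, Ω }.
Iteration 1. New:
  { γ }  = complement { α, β, δ, ε, ζ }
  { α, γ, ζ }  = complement { β, δ, ε }
  { δ, ε, ζ }  = complement { α, β, γ }
  { α, β, γ, ζ }  = { α, β, γ } ∪ { β, ζ }
  { α, γ, δ, ε }  = complement { β, ζ }
  { β, δ, ε, ζ }  = { β, ζ } ∪ { β, δ, ε }
  { α, β, γ, δ, ε }  = { α, β, γ } ∪ { β, δ, ε }
Iteration 2: +8 →
  { ζ }  = complement { α, β, γ, δ, ε }
  { α, γ }  = complement { β, δ, ε, ζ }
  { δ, ε }  = complement { α, β, γ, ζ }
  { β, γ, ζ }  = { β, ζ } ∪ { γ }
  { β, γ, δ, ε }  = { γ } ∪ { β, δ, ε }
  { γ, δ, ε, ζ }  = { γ } ∪ { δ, ε, ζ }
  { α, γ, δ, ε, ζ }  = { α, γ, ζ } ∪ { α, γ, δ, ε }
  { β, γ, δ, ε, ζ }  = { γ } ∪ { β, δ, ε, ζ }
Iteration 3: 7 new —
  { α }  = complement { β, γ, δ, ε, ζ }
  { β }  = complement { α, γ, δ, ε, ζ }
  { α, β }  = complement { γ, δ, ε, ζ }
  { α, ζ }  = complement { β, γ, δ, ε }
  { γ, ζ }  = { ζ } ∪ { γ }
  { α, δ, ε }  = complement { β, γ, ζ }
  { γ, δ, ε }  = { δ, ε } ∪ { γ }
Iteration 4 (4 new):
  { β, γ }  = { β } ∪ { γ }
  { α, β, ζ }  = complement { γ, δ, ε }
  { α, β, δ, ε }  = complement { γ, ζ }
  { α, δ, ε, ζ }  = { α, δ, ε } ∪ { α, ζ }
Iteration 5: closed — nothing new.

Therefore σ(𝒢) = { ∅, { α }, { β }, { γ }, { ζ }, { α, β }, { α, γ }, { α, ζ }, { β, γ }, { β, ζ }, { γ, ζ }, { δ, ε }, { α, β, γ }, { α, β, ζ }, { α, γ, ζ }, { α, δ, ε }, { β, γ, ζ }, { β, δ, ε }, { γ, δ, ε }, { δ, ε, ζ }, { α, β, γ, ζ }, { α, β, δ, ε }, { α, γ, δ, ε }, { α, δ, ε, ζ }, { β, γ, δ, ε }, { β, δ, ε, ζ }, { γ, δ, ε, ζ }, { α, β, γ, δ, ε }, { α, β, δ, ε, ζ }, { α, γ, δ, ε, ζ }, { β, γ, δ, ε, ζ }, Ω } (|σ(𝒢)| = 32).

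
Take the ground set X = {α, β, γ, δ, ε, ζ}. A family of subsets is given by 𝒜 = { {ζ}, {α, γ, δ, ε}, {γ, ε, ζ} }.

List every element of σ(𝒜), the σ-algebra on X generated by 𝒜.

Begin from { {}, {ζ}, {γ, ε, ζ}, {α, γ, δ, ε}, X } (that is, 𝒜 plus ∅ and X).
Iteration 1: +4 →
  {β, ζ}  = X∖{α, γ, δ, ε}
  {α, β, δ}  = X∖{γ, ε, ζ}
  {α, β, γ, δ, ε}  = X∖{ζ}
  {α, γ, δ, ε, ζ}  = {α, γ, δ, ε} ∪ {γ, ε, ζ}
  [9 total]
Iteration 2. New:
  {β}  = X∖{α, γ, δ, ε, ζ}
  {α, β, δ, ζ}  = {β, ζ} ∪ {α, β, δ}
  {β, γ, ε, ζ}  = {β, ζ} ∪ {γ, ε, ζ}
  [12 total]
Iteration 3: 2 new —
  {α, δ}  = X∖{β, γ, ε, ζ}
  {γ, ε}  = X∖{α, β, δ, ζ}
  [14 total]
Iteration 4 adds 2:
  {α, δ, ζ}  = {α, δ} ∪ {ζ}
  {β, γ, ε}  = {γ, ε} ∪ {β}
  [16 total]
After Iteration 5 the family is unchanged; done.

|σ(𝒜)| = 16.  σ(𝒜) = { {}, {β}, {ζ}, {α, δ}, {β, ζ}, {γ, ε}, {α, β, δ}, {α, δ, ζ}, {β, γ, ε}, {γ, ε, ζ}, {α, β, δ, ζ}, {α, γ, δ, ε}, {β, γ, ε, ζ}, {α, β, γ, δ, ε}, {α, γ, δ, ε, ζ}, X }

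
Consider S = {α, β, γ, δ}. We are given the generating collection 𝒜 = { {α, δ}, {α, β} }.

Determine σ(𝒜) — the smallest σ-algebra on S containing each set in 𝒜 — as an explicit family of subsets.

|σ(𝒜)| = 16.  σ(𝒜) = { {}, {α}, {β}, {γ}, {δ}, {α, β}, {α, γ}, {α, δ}, {β, γ}, {β, δ}, {γ, δ}, {α, β, γ}, {α, β, δ}, {α, γ, δ}, {β, γ, δ}, S }

Trace:
Take S₀ = 𝒜 ∪ {∅, S} = { {}, {α, β}, {α, δ}, S }.
Round 1 adds 3:
  {β, γ}  = ᶜ of {α, δ}
  {γ, δ}  = ᶜ of {α, β}
  {α, β, δ}  = {α, β} ∪ {α, δ}
Round 2 (4 new):
  {γ}  = ᶜ of {α, β, δ}
  {α, β, γ}  = {β, γ} ∪ {α, β}
  {α, γ, δ}  = {γ, δ} ∪ {α, δ}
  {β, γ, δ}  = {γ, δ} ∪ {β, γ}
Round 3: 3 new —
  {α}  = ᶜ of {β, γ, δ}
  {β}  = ᶜ of {α, γ, δ}
  {δ}  = ᶜ of {α, β, γ}
Round 4: 2 new —
  {α, γ}  = {γ} ∪ {α}
  {β, δ}  = {δ} ∪ {β}
Round 5: already closed under ᶜ and ∪.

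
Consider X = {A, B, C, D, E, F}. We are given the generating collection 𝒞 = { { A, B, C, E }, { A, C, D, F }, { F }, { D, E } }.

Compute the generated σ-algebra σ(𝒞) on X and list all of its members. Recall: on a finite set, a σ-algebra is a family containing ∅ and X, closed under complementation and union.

Answer: σ(𝒞) = { ∅, { B }, { D }, { E }, { F }, { A, C }, { B, D }, { B, E }, { B, F }, { D, E }, { D, F }, { E, F }, { A, B, C }, { A, C, D }, { A, C, E }, { A, C, F }, { B, D, E }, { B, D, F }, { B, E, F }, { D, E, F }, { A, B, C, D }, { A, B, C, E }, { A, B, C, F }, { A, C, D, E }, { A, C, D, F }, { A, C, E, F }, { B, D, E, F }, { A, B, C, D, E }, { A, B, C, D, F }, { A, B, C, E, F }, { A, C, D, E, F }, X }

Check:
Begin from { ∅, { F }, { D, E }, { A, B, C, E }, { A, C, D, F }, X } (that is, 𝒞 plus ∅ and X).
Pass 1 adds 7:
  { B, E }  = ᶜ of { A, C, D, F }
  { D, F }  = ᶜ of { A, B, C, E }
  { D, E, F }  = { D, E } ∪ { F }
  { A, B, C, F }  = ᶜ of { D, E }
  { A, B, C, D, E }  = ᶜ of { F }
  { A, B, C, E, F }  = { A, B, C, E } ∪ { F }
  { A, C, D, E, F }  = { D, E } ∪ { A, C, D, F }
  — 13 sets.
Pass 2 adds 7:
  { B }  = ᶜ of { A, C, D, E, F }
  { D }  = ᶜ of { A, B, C, E, F }
  { A, B, C }  = ᶜ of { D, E, F }
  { B, D, E }  = { B, E } ∪ { D, E }
  { B, E, F }  = { B, E } ∪ { F }
  { B, D, E, F }  = { B, E } ∪ { D, F }
  { A, B, C, D, F }  = { A, B, C, F } ∪ { A, C, D, F }
  — 20 sets.
Pass 3 adds 8:
  { E }  = ᶜ of { A, B, C, D, F }
  { A, C }  = ᶜ of { B, D, E, F }
  { B, D }  = { B } ∪ { D }
  { B, F }  = { B } ∪ { F }
  { A, C, D }  = ᶜ of { B, E, F }
  { A, C, F }  = ᶜ of { B, D, E }
  { B, D, F }  = { B } ∪ { D, F }
  { A, B, C, D }  = { A, B, C } ∪ { D }
  — 28 sets.
Pass 4: 4 new —
  { E, F }  = ᶜ of { A, B, C, D }
  { A, C, E }  = ᶜ of { B, D, F }
  { A, C, D, E }  = ᶜ of { B, F }
  { A, C, E, F }  = ᶜ of { B, D }
  — 32 sets.
After Pass 5 the family is unchanged; done.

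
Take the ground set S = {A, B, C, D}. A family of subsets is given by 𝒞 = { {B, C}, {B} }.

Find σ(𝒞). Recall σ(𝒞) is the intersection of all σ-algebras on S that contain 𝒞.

σ(𝒞) = { {}, {B}, {C}, {A, D}, {B, C}, {A, B, D}, {A, C, D}, S }

Derivation:
Begin from { {}, {B}, {B, C}, S } (that is, 𝒞 plus ∅ and S).
Iteration 1: +2 →
  {A, D}  = ᶜ of {B, C}
  {A, C, D}  = ᶜ of {B}
  (now 6)
Iteration 2. New:
  {A, B, D}  = {A, D} ∪ {B}
  (now 7)
Iteration 3 (1 new):
  {C}  = ᶜ of {A, B, D}
  (now 8)
Iteration 4: closed — nothing new.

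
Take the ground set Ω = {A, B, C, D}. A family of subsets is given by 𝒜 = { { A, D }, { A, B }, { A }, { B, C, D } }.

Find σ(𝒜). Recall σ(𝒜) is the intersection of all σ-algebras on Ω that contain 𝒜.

σ(𝒜) (16 sets): { {}, { A }, { B }, { C }, { D }, { A, B }, { A, C }, { A, D }, { B, C }, { B, D }, { C, D }, { A, B, C }, { A, B, D }, { A, C, D }, { B, C, D }, Ω }

Derivation:
Take S₀ = 𝒜 ∪ {∅, Ω} = { {}, { A }, { A, B }, { A, D }, { B, C, D }, Ω }.
Pass 1: +3 →
  { B, C }  = complement { A, D }
  { C, D }  = complement { A, B }
  { A, B, D }  = { A, D } ∪ { A, B }
  (now 9)
Pass 2 (3 new):
  { C }  = complement { A, B, D }
  { A, B, C }  = { A, B } ∪ { B, C }
  { A, C, D }  = { C, D } ∪ { A, D }
  (now 12)
Pass 3: 3 new —
  { B }  = complement { A, C, D }
  { D }  = complement { A, B, C }
  { A, C }  = { C } ∪ { A }
  (now 15)
Pass 4 adds 1:
  { B, D }  = complement { A, C }
  (now 16)
Pass 5: stable.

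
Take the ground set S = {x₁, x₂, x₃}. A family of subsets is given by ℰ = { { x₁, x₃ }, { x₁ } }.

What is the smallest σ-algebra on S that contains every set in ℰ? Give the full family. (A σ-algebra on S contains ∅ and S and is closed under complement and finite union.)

Answer: σ(ℰ) = { {}, { x₁ }, { x₂ }, { x₃ }, { x₁, x₂ }, { x₁, x₃ }, { x₂, x₃ }, S }

Working:
Take S₀ = ℰ ∪ {∅, S} = { {}, { x₁ }, { x₁, x₃ }, S }.
Round 1 adds 2:
  { x₂ }  = { x₁, x₃ }ᶜ
  { x₂, x₃ }  = { x₁ }ᶜ
  |family| = 6
Round 2: +1 →
  { x₁, x₂ }  = { x₂ } ∪ { x₁ }
  |family| = 7
Round 3 (1 new):
  { x₃ }  = { x₁, x₂ }ᶜ
  |family| = 8
Round 4 adds nothing — fixpoint reached.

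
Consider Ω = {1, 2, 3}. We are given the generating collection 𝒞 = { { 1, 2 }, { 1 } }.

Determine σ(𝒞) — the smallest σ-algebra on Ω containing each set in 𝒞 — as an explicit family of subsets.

Begin from { {  }, { 1 }, { 1, 2 }, Ω } (that is, 𝒞 plus ∅ and Ω).
Step 1. New:
  { 3 }  = Ω∖{ 1, 2 }
  { 2, 3 }  = Ω∖{ 1 }
Step 2: 1 new —
  { 1, 3 }  = { 3 } ∪ { 1 }
Step 3 adds 1:
  { 2 }  = Ω∖{ 1, 3 }
Step 4: already closed under ᶜ and ∪.

σ(𝒞) = { {  }, { 1 }, { 2 }, { 3 }, { 1, 2 }, { 1, 3 }, { 2, 3 }, Ω }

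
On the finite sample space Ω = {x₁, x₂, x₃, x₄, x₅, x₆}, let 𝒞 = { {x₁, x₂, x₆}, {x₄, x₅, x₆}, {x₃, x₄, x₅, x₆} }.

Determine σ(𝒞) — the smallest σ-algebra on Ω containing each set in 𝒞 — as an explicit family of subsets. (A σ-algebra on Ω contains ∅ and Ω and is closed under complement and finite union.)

Initial family (5 sets): { {}, {x₁, x₂, x₆}, {x₄, x₅, x₆}, {x₃, x₄, x₅, x₆}, Ω }.
Iteration 1 adds 4:
  {x₁, x₂}  = ᶜ of {x₃, x₄, x₅, x₆}
  {x₁, x₂, x₃}  = ᶜ of {x₄, x₅, x₆}
  {x₃, x₄, x₅}  = ᶜ of {x₁, x₂, x₆}
  {x₁, x₂, x₄, x₅, x₆}  = {x₁, x₂, x₆} ∪ {x₄, x₅, x₆}
  [9 total]
Iteration 2. New:
  {x₃}  = ᶜ of {x₁, x₂, x₄, x₅, x₆}
  {x₁, x₂, x₃, x₆}  = {x₁, x₂, x₃} ∪ {x₁, x₂, x₆}
  {x₁, x₂, x₃, x₄, x₅}  = {x₃, x₄, x₅} ∪ {x₁, x₂, x₃}
  [12 total]
Iteration 3 adds 2:
  {x₆}  = ᶜ of {x₁, x₂, x₃, x₄, x₅}
  {x₄, x₅}  = ᶜ of {x₁, x₂, x₃, x₆}
  [14 total]
Iteration 4 (2 new):
  {x₃, x₆}  = {x₃} ∪ {x₆}
  {x₁, x₂, x₄, x₅}  = {x₄, x₅} ∪ {x₁, x₂}
  [16 total]
After Iteration 5 the family is unchanged; done.

|σ(𝒞)| = 16.  σ(𝒞) = { {}, {x₃}, {x₆}, {x₁, x₂}, {x₃, x₆}, {x₄, x₅}, {x₁, x₂, x₃}, {x₁, x₂, x₆}, {x₃, x₄, x₅}, {x₄, x₅, x₆}, {x₁, x₂, x₃, x₆}, {x₁, x₂, x₄, x₅}, {x₃, x₄, x₅, x₆}, {x₁, x₂, x₃, x₄, x₅}, {x₁, x₂, x₄, x₅, x₆}, Ω }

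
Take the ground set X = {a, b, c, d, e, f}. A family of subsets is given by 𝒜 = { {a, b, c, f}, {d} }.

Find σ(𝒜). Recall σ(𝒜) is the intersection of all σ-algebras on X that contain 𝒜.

Answer: σ(𝒜) = { {}, {d}, {e}, {d, e}, {a, b, c, f}, {a, b, c, d, f}, {a, b, c, e, f}, X }

Check:
Begin from { {}, {d}, {a, b, c, f}, X } (that is, 𝒜 plus ∅ and X).
Iteration 1: +3 →
  {d, e}  = ᶜ of {a, b, c, f}
  {a, b, c, d, f}  = {a, b, c, f} ∪ {d}
  {a, b, c, e, f}  = ᶜ of {d}
  |family| = 7
Iteration 2 adds 1:
  {e}  = ᶜ of {a, b, c, d, f}
  |family| = 8
Iteration 3: no new sets; the family is a σ-algebra.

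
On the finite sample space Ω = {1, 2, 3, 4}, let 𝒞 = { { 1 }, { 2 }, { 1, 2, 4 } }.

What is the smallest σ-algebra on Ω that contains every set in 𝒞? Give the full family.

Begin from { {  }, { 1 }, { 2 }, { 1, 2, 4 }, Ω } (that is, 𝒞 plus ∅ and Ω).
Round 1. New:
  { 3 }  = { 1, 2, 4 }ᶜ
  { 1, 2 }  = { 2 } ∪ { 1 }
  { 1, 3, 4 }  = { 2 }ᶜ
  { 2, 3, 4 }  = { 1 }ᶜ
  (now 9)
Round 2: 4 new —
  { 1, 3 }  = { 3 } ∪ { 1 }
  { 2, 3 }  = { 2 } ∪ { 3 }
  { 3, 4 }  = { 1, 2 }ᶜ
  { 1, 2, 3 }  = { 1, 2 } ∪ { 3 }
  (now 13)
Round 3 adds 3:
  { 4 }  = { 1, 2, 3 }ᶜ
  { 1, 4 }  = { 2, 3 }ᶜ
  { 2, 4 }  = { 1, 3 }ᶜ
  (now 16)
Round 4: already closed under ᶜ and ∪.

Hence σ(𝒞) has 16 members: { {  }, { 1 }, { 2 }, { 3 }, { 4 }, { 1, 2 }, { 1, 3 }, { 1, 4 }, { 2, 3 }, { 2, 4 }, { 3, 4 }, { 1, 2, 3 }, { 1, 2, 4 }, { 1, 3, 4 }, { 2, 3, 4 }, Ω }.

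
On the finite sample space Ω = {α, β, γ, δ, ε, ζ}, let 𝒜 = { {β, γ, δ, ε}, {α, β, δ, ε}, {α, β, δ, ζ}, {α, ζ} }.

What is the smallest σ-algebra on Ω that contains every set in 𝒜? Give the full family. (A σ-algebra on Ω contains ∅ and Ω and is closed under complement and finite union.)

|σ(𝒜)| = 32.  σ(𝒜) = { {}, {α}, {γ}, {ε}, {ζ}, {α, γ}, {α, ε}, {α, ζ}, {β, δ}, {γ, ε}, {γ, ζ}, {ε, ζ}, {α, β, δ}, {α, γ, ε}, {α, γ, ζ}, {α, ε, ζ}, {β, γ, δ}, {β, δ, ε}, {β, δ, ζ}, {γ, ε, ζ}, {α, β, γ, δ}, {α, β, δ, ε}, {α, β, δ, ζ}, {α, γ, ε, ζ}, {β, γ, δ, ε}, {β, γ, δ, ζ}, {β, δ, ε, ζ}, {α, β, γ, δ, ε}, {α, β, γ, δ, ζ}, {α, β, δ, ε, ζ}, {β, γ, δ, ε, ζ}, Ω }

Derivation:
Initial family (6 sets): { {}, {α, ζ}, {α, β, δ, ε}, {α, β, δ, ζ}, {β, γ, δ, ε}, Ω }.
Round 1: +4 →
  {γ, ε}  = Ω∖{α, β, δ, ζ}
  {γ, ζ}  = Ω∖{α, β, δ, ε}
  {α, β, γ, δ, ε}  = {β, γ, δ, ε} ∪ {α, β, δ, ε}
  {α, β, δ, ε, ζ}  = {α, β, δ, ζ} ∪ {α, β, δ, ε}
  [10 total]
Round 2 (7 new):
  {γ}  = Ω∖{α, β, δ, ε, ζ}
  {ζ}  = Ω∖{α, β, γ, δ, ε}
  {α, γ, ζ}  = {α, ζ} ∪ {γ, ζ}
  {γ, ε, ζ}  = {γ, ζ} ∪ {γ, ε}
  {α, γ, ε, ζ}  = {α, ζ} ∪ {γ, ε}
  {α, β, γ, δ, ζ}  = {α, β, δ, ζ} ∪ {γ, ζ}
  {β, γ, δ, ε, ζ}  = {β, γ, δ, ε} ∪ {γ, ζ}
  [17 total]
Round 3 (5 new):
  {α}  = Ω∖{β, γ, δ, ε, ζ}
  {ε}  = Ω∖{α, β, γ, δ, ζ}
  {β, δ}  = Ω∖{α, γ, ε, ζ}
  {α, β, δ}  = Ω∖{γ, ε, ζ}
  {β, δ, ε}  = Ω∖{α, γ, ζ}
  [22 total]
Round 4 adds 10:
  {α, γ}  = {γ} ∪ {α}
  {α, ε}  = {ε} ∪ {α}
  {ε, ζ}  = {ζ} ∪ {ε}
  {α, γ, ε}  = {γ, ε} ∪ {α}
  {α, ε, ζ}  = {α, ζ} ∪ {ε}
  {β, γ, δ}  = {γ} ∪ {β, δ}
  {β, δ, ζ}  = {ζ} ∪ {β, δ}
  {α, β, γ, δ}  = {α, β, δ} ∪ {γ}
  {β, γ, δ, ζ}  = {γ, ζ} ∪ {β, δ}
  {β, δ, ε, ζ}  = {ζ} ∪ {β, δ, ε}
  [32 total]
Round 5: no new sets; the family is a σ-algebra.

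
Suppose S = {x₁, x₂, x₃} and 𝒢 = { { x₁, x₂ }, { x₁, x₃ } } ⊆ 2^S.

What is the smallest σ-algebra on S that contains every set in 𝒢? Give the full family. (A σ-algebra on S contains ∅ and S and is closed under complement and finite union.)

Start: 𝒢 ∪ {∅, S} = { {  }, { x₁, x₂ }, { x₁, x₃ }, S }.
Pass 1. New:
  { x₂ }  = { x₁, x₃ }ᶜ
  { x₃ }  = { x₁, x₂ }ᶜ
Pass 2 (1 new):
  { x₂, x₃ }  = { x₃ } ∪ { x₂ }
Pass 3 (1 new):
  { x₁ }  = { x₂, x₃ }ᶜ
Pass 4: closed — nothing new.

|σ(𝒢)| = 8.  σ(𝒢) = { {  }, { x₁ }, { x₂ }, { x₃ }, { x₁, x₂ }, { x₁, x₃ }, { x₂, x₃ }, S }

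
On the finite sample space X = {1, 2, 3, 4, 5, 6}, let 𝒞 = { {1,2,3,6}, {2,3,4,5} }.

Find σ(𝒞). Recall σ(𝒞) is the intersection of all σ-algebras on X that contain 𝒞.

σ(𝒞) = { {}, {1,6}, {2,3}, {4,5}, {1,2,3,6}, {1,4,5,6}, {2,3,4,5}, X }

Working:
Take S₀ = 𝒞 ∪ {∅, X} = { {}, {1,2,3,6}, {2,3,4,5}, X }.
Round 1 adds 2:
  {1,6}  = X∖{2,3,4,5}
  {4,5}  = X∖{1,2,3,6}
  |family| = 6
Round 2 (1 new):
  {1,4,5,6}  = {4,5} ∪ {1,6}
  |family| = 7
Round 3 (1 new):
  {2,3}  = X∖{1,4,5,6}
  |family| = 8
Round 4: stable.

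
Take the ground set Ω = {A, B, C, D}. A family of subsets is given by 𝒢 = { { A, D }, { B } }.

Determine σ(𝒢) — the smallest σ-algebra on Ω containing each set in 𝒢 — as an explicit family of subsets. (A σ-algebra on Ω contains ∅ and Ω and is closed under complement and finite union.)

σ(𝒢) = { ∅, { B }, { C }, { A, D }, { B, C }, { A, B, D }, { A, C, D }, Ω }

Derivation:
Initial family (4 sets): { ∅, { B }, { A, D }, Ω }.
Pass 1 adds 3:
  { B, C }  = complement { A, D }
  { A, B, D }  = { B } ∪ { A, D }
  { A, C, D }  = complement { B }
  (now 7)
Pass 2. New:
  { C }  = complement { A, B, D }
  (now 8)
Pass 3: closed — nothing new.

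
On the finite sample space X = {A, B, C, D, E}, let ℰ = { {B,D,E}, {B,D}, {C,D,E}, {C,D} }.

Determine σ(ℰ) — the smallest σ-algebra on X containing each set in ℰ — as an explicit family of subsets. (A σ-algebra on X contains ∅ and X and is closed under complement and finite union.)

σ(ℰ) = { ∅, {A}, {B}, {C}, {D}, {E}, {A,B}, {A,C}, {A,D}, {A,E}, {B,C}, {B,D}, {B,E}, {C,D}, {C,E}, {D,E}, {A,B,C}, {A,B,D}, {A,B,E}, {A,C,D}, {A,C,E}, {A,D,E}, {B,C,D}, {B,C,E}, {B,D,E}, {C,D,E}, {A,B,C,D}, {A,B,C,E}, {A,B,D,E}, {A,C,D,E}, {B,C,D,E}, X }

Check:
Begin from { ∅, {B,D}, {C,D}, {B,D,E}, {C,D,E}, X } (that is, ℰ plus ∅ and X).
Round 1 (6 new):
  {A,B}  = ᶜ of {C,D,E}
  {A,C}  = ᶜ of {B,D,E}
  {A,B,E}  = ᶜ of {C,D}
  {A,C,E}  = ᶜ of {B,D}
  {B,C,D}  = {C,D} ∪ {B,D}
  {B,C,D,E}  = {C,D,E} ∪ {B,D}
  |family| = 12
Round 2: +9 →
  {A}  = ᶜ of {B,C,D,E}
  {A,E}  = ᶜ of {B,C,D}
  {A,B,C}  = {A,B} ∪ {A,C}
  {A,B,D}  = {A,B} ∪ {B,D}
  {A,C,D}  = {C,D} ∪ {A,C}
  {A,B,C,D}  = {C,D} ∪ {A,B}
  {A,B,C,E}  = {A,B} ∪ {A,C,E}
  {A,B,D,E}  = {A,B} ∪ {B,D,E}
  {A,C,D,E}  = {C,D,E} ∪ {A,C,E}
  |family| = 21
Round 3. New:
  {B}  = ᶜ of {A,C,D,E}
  {C}  = ᶜ of {A,B,D,E}
  {D}  = ᶜ of {A,B,C,E}
  {E}  = ᶜ of {A,B,C,D}
  {B,E}  = ᶜ of {A,C,D}
  {C,E}  = ᶜ of {A,B,D}
  {D,E}  = ᶜ of {A,B,C}
  |family| = 28
Round 4: 4 new —
  {A,D}  = {D} ∪ {A}
  {B,C}  = {B} ∪ {C}
  {A,D,E}  = {D,E} ∪ {A,E}
  {B,C,E}  = {B,E} ∪ {C}
  |family| = 32
Round 5: closed — nothing new.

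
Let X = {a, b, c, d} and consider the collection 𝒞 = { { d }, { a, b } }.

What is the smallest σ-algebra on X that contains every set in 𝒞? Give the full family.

σ(𝒞) (8 sets): { {  }, { c }, { d }, { a, b }, { c, d }, { a, b, c }, { a, b, d }, X }

Check:
Initial family (4 sets): { {  }, { d }, { a, b }, X }.
Step 1: +3 →
  { c, d }  = ᶜ of { a, b }
  { a, b, c }  = ᶜ of { d }
  { a, b, d }  = { a, b } ∪ { d }
Step 2 adds 1:
  { c }  = ᶜ of { a, b, d }
Step 3: closed — nothing new.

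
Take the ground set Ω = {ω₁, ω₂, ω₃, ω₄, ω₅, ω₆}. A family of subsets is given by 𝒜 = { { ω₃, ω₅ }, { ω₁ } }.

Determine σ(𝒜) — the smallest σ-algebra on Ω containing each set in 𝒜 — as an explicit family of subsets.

Begin from { ∅, { ω₁ }, { ω₃, ω₅ }, Ω } (that is, 𝒜 plus ∅ and Ω).
Iteration 1: 3 new —
  { ω₁, ω₃, ω₅ }  = { ω₃, ω₅ } ∪ { ω₁ }
  { ω₁, ω₂, ω₄, ω₆ }  = Ω∖{ ω₃, ω₅ }
  { ω₂, ω₃, ω₄, ω₅, ω₆ }  = Ω∖{ ω₁ }
  |family| = 7
Iteration 2: +1 →
  { ω₂, ω₄, ω₆ }  = Ω∖{ ω₁, ω₃, ω₅ }
  |family| = 8
Iteration 3: closed — nothing new.

Hence σ(𝒜) has 8 members: { ∅, { ω₁ }, { ω₃, ω₅ }, { ω₁, ω₃, ω₅ }, { ω₂, ω₄, ω₆ }, { ω₁, ω₂, ω₄, ω₆ }, { ω₂, ω₃, ω₄, ω₅, ω₆ }, Ω }.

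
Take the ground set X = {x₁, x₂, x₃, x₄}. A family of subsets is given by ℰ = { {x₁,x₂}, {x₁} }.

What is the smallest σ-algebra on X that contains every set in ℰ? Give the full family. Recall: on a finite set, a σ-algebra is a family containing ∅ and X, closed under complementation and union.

σ(ℰ) (8 sets): { ∅, {x₁}, {x₂}, {x₁,x₂}, {x₃,x₄}, {x₁,x₃,x₄}, {x₂,x₃,x₄}, X }

Derivation:
Begin from { ∅, {x₁}, {x₁,x₂}, X } (that is, ℰ plus ∅ and X).
Step 1 (2 new):
  {x₃,x₄}  = ᶜ of {x₁,x₂}
  {x₂,x₃,x₄}  = ᶜ of {x₁}
  [6 total]
Step 2 adds 1:
  {x₁,x₃,x₄}  = {x₃,x₄} ∪ {x₁}
  [7 total]
Step 3. New:
  {x₂}  = ᶜ of {x₁,x₃,x₄}
  [8 total]
Step 4 adds nothing — fixpoint reached.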